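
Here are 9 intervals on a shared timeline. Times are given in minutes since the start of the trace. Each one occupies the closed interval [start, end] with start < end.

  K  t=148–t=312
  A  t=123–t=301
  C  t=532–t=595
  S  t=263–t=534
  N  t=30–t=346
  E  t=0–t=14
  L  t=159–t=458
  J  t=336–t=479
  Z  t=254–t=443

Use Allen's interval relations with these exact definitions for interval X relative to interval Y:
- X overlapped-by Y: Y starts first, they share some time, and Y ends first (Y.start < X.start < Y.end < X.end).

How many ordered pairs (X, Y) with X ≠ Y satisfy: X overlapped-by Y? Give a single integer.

16

Checking all 72 ordered pairs for relation 'overlapped-by'; matching pairs in alphabetical order:
(C, S): C overlapped-by S ✓
(J, L): J overlapped-by L ✓
(J, N): J overlapped-by N ✓
(J, Z): J overlapped-by Z ✓
(K, A): K overlapped-by A ✓
(L, A): L overlapped-by A ✓
(L, K): L overlapped-by K ✓
(L, N): L overlapped-by N ✓
(S, A): S overlapped-by A ✓
(S, K): S overlapped-by K ✓
(S, L): S overlapped-by L ✓
(S, N): S overlapped-by N ✓
(S, Z): S overlapped-by Z ✓
(Z, A): Z overlapped-by A ✓
(Z, K): Z overlapped-by K ✓
(Z, N): Z overlapped-by N ✓
Count: 16.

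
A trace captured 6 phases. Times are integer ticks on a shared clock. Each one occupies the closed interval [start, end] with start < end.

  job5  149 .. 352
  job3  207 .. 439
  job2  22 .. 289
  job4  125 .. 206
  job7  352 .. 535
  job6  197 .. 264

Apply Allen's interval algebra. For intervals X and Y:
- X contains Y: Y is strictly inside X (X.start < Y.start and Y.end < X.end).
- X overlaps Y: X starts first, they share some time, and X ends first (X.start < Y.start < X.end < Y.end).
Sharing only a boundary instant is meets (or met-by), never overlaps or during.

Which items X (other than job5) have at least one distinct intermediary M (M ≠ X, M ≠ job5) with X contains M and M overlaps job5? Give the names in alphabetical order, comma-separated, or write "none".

Target job5 = [149, 352].
Intermediaries M with M overlaps job5: job2, job4.
Via job2 — items with X contains job2: none.
Via job4 — items with X contains job4: job2.
Union: job2.

job2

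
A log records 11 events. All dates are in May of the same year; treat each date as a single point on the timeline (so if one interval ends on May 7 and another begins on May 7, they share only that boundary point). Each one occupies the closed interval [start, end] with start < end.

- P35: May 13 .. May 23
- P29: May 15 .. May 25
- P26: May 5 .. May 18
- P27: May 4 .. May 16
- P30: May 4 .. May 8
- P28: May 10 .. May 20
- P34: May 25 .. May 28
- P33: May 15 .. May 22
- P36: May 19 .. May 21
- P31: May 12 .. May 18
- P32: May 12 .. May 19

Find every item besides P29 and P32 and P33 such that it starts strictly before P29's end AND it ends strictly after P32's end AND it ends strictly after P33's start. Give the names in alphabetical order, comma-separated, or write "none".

Conditions: its start is strictly before P29's end (X.start < May 25) AND its end is strictly after P32's end (X.end > May 19) AND its end is strictly after P33's start (X.end > May 15).
P26: start May 5 < May 25? ✓; end May 18 > May 19? ✗; end May 18 > May 15? ✓ → no.
P27: start May 4 < May 25? ✓; end May 16 > May 19? ✗; end May 16 > May 15? ✓ → no.
P28: start May 10 < May 25? ✓; end May 20 > May 19? ✓; end May 20 > May 15? ✓ → yes.
P30: start May 4 < May 25? ✓; end May 8 > May 19? ✗; end May 8 > May 15? ✗ → no.
P31: start May 12 < May 25? ✓; end May 18 > May 19? ✗; end May 18 > May 15? ✓ → no.
P34: start May 25 < May 25? ✗; end May 28 > May 19? ✓; end May 28 > May 15? ✓ → no.
P35: start May 13 < May 25? ✓; end May 23 > May 19? ✓; end May 23 > May 15? ✓ → yes.
P36: start May 19 < May 25? ✓; end May 21 > May 19? ✓; end May 21 > May 15? ✓ → yes.
Result: P28, P35, P36.

P28, P35, P36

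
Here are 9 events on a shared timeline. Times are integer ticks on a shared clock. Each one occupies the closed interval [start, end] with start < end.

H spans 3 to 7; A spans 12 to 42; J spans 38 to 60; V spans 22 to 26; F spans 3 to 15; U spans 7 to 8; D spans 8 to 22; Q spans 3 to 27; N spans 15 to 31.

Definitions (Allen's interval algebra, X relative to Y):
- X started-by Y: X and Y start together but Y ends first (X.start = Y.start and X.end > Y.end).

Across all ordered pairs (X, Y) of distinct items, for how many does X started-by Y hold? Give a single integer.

Checking all 72 ordered pairs for relation 'started-by'; matching pairs in alphabetical order:
(F, H): F started-by H ✓
(Q, F): Q started-by F ✓
(Q, H): Q started-by H ✓
Count: 3.

3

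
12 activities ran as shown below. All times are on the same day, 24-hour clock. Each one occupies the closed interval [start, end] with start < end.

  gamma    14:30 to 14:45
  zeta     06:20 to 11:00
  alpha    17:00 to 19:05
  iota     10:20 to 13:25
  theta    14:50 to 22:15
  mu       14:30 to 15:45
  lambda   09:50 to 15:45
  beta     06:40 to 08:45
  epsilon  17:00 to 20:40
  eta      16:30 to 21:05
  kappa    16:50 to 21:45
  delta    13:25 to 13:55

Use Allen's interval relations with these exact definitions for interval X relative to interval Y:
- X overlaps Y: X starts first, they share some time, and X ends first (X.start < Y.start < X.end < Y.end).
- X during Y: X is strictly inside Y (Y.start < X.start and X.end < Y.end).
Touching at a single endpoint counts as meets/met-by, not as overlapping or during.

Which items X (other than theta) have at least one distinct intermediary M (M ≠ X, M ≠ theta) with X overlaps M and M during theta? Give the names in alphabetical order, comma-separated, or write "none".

eta

Target theta = [14:50, 22:15].
Intermediaries M with M during theta: alpha, epsilon, eta, kappa.
Via alpha — items with X overlaps alpha: none.
Via epsilon — items with X overlaps epsilon: none.
Via eta — items with X overlaps eta: none.
Via kappa — items with X overlaps kappa: eta.
Union: eta.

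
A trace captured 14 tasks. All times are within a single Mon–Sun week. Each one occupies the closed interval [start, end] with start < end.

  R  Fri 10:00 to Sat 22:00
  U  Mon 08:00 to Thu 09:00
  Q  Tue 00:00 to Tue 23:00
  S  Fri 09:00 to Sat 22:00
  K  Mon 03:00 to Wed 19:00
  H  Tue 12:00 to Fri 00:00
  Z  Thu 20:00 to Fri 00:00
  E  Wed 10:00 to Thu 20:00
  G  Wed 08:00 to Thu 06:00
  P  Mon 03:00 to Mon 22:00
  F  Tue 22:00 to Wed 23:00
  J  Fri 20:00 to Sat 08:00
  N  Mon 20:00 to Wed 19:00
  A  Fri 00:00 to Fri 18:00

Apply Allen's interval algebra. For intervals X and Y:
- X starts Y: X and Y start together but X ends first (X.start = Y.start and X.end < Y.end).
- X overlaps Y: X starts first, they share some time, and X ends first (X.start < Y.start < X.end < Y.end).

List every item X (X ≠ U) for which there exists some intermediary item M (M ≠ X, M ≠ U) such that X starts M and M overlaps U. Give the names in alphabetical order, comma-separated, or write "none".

P

Target U = [Mon 08:00, Thu 09:00].
Intermediaries M with M overlaps U: K, P.
Via K — items with X starts K: P.
Via P — items with X starts P: none.
Union: P.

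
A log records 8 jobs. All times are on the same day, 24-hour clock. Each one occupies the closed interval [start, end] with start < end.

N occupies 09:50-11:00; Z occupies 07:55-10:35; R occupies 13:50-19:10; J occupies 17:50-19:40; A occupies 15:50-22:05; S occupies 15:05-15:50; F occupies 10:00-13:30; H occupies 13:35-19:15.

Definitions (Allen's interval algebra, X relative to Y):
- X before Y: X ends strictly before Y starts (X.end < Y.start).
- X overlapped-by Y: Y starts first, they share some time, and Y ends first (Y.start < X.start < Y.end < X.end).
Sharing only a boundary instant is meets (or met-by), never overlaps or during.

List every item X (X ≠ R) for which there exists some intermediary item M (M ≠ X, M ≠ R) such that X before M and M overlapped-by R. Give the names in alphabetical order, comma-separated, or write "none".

F, N, S, Z

Target R = [13:50, 19:10].
Intermediaries M with M overlapped-by R: A, J.
Via A — items with X before A: F, N, Z.
Via J — items with X before J: F, N, S, Z.
Union: F, N, S, Z.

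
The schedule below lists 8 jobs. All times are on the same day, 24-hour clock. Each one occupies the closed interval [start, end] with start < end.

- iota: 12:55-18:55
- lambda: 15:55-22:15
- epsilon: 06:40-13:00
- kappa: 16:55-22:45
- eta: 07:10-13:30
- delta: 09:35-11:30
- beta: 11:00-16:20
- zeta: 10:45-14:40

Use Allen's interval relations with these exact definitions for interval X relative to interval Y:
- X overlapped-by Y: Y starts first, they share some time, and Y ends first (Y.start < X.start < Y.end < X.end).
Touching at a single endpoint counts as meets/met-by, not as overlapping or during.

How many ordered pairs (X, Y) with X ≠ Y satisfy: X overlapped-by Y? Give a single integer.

Checking all 56 ordered pairs for relation 'overlapped-by'; matching pairs in alphabetical order:
(beta, delta): beta overlapped-by delta ✓
(beta, epsilon): beta overlapped-by epsilon ✓
(beta, eta): beta overlapped-by eta ✓
(beta, zeta): beta overlapped-by zeta ✓
(eta, epsilon): eta overlapped-by epsilon ✓
(iota, beta): iota overlapped-by beta ✓
(iota, epsilon): iota overlapped-by epsilon ✓
(iota, eta): iota overlapped-by eta ✓
(iota, zeta): iota overlapped-by zeta ✓
(kappa, iota): kappa overlapped-by iota ✓
(kappa, lambda): kappa overlapped-by lambda ✓
(lambda, beta): lambda overlapped-by beta ✓
(lambda, iota): lambda overlapped-by iota ✓
(zeta, delta): zeta overlapped-by delta ✓
(zeta, epsilon): zeta overlapped-by epsilon ✓
(zeta, eta): zeta overlapped-by eta ✓
Count: 16.

16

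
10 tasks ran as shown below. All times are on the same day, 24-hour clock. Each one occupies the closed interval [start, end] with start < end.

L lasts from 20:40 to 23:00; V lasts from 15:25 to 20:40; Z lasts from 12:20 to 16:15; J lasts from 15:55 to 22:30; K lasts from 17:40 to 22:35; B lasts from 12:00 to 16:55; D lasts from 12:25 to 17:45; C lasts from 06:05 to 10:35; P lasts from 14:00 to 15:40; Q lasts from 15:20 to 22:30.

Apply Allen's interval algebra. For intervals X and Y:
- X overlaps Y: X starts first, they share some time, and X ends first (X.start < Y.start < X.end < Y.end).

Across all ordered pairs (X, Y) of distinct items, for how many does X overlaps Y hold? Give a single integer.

Checking all 90 ordered pairs for relation 'overlaps'; matching pairs in alphabetical order:
(B, D): B overlaps D ✓
(B, J): B overlaps J ✓
(B, Q): B overlaps Q ✓
(B, V): B overlaps V ✓
(D, J): D overlaps J ✓
(D, K): D overlaps K ✓
(D, Q): D overlaps Q ✓
(D, V): D overlaps V ✓
(J, K): J overlaps K ✓
(J, L): J overlaps L ✓
(K, L): K overlaps L ✓
(P, Q): P overlaps Q ✓
(P, V): P overlaps V ✓
(Q, K): Q overlaps K ✓
(Q, L): Q overlaps L ✓
(V, J): V overlaps J ✓
(V, K): V overlaps K ✓
(Z, D): Z overlaps D ✓
(Z, J): Z overlaps J ✓
(Z, Q): Z overlaps Q ✓
(Z, V): Z overlaps V ✓
Count: 21.

21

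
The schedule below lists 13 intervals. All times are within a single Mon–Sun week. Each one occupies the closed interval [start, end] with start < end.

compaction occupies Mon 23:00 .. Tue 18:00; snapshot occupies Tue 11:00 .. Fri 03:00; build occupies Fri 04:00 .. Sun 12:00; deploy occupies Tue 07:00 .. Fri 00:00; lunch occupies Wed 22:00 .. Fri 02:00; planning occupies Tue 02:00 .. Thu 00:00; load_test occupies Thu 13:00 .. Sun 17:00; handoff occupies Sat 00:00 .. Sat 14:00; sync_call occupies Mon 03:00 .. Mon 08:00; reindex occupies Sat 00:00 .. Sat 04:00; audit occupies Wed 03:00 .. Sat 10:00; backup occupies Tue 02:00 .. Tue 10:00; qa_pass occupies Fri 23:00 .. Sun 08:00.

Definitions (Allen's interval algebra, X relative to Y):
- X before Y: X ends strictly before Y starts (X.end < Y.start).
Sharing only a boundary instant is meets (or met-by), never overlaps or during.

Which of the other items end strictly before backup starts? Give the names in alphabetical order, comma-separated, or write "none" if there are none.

Target backup = [Tue 02:00, Tue 10:00].
audit [Wed 03:00, Sat 10:00] → after → no.
build [Fri 04:00, Sun 12:00] → after → no.
compaction [Mon 23:00, Tue 18:00] → contains → no.
deploy [Tue 07:00, Fri 00:00] → overlapped-by → no.
handoff [Sat 00:00, Sat 14:00] → after → no.
load_test [Thu 13:00, Sun 17:00] → after → no.
lunch [Wed 22:00, Fri 02:00] → after → no.
planning [Tue 02:00, Thu 00:00] → started-by → no.
qa_pass [Fri 23:00, Sun 08:00] → after → no.
reindex [Sat 00:00, Sat 04:00] → after → no.
snapshot [Tue 11:00, Fri 03:00] → after → no.
sync_call [Mon 03:00, Mon 08:00] → before → yes.
Result: sync_call.

sync_call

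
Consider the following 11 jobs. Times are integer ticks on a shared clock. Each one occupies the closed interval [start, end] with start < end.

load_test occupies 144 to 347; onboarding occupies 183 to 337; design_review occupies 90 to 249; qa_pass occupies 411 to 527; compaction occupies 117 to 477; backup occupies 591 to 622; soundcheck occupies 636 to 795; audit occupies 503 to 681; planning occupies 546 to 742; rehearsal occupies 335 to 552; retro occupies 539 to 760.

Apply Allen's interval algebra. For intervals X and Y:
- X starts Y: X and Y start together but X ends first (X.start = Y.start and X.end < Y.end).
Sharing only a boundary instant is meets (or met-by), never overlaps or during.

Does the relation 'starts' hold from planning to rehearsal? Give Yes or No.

No

planning = [546, 742], rehearsal = [335, 552].
Actual relation of planning to rehearsal: overlapped-by.
Asked whether 'starts' holds → No.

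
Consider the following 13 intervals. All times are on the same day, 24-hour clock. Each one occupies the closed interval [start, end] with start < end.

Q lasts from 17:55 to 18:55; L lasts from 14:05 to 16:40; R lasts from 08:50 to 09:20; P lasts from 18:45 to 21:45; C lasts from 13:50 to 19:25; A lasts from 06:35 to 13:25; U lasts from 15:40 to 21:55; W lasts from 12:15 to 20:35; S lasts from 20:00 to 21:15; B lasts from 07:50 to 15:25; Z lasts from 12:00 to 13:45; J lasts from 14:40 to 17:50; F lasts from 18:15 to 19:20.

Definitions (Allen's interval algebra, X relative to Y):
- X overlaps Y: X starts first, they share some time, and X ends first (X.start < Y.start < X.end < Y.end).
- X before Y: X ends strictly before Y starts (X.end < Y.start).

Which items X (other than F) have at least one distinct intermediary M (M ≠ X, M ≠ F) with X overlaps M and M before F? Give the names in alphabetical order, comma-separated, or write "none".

Target F = [18:15, 19:20].
Intermediaries M with M before F: A, B, J, L, R, Z.
Via A — items with X overlaps A: none.
Via B — items with X overlaps B: A.
Via J — items with X overlaps J: B, L.
Via L — items with X overlaps L: B.
Via R — items with X overlaps R: none.
Via Z — items with X overlaps Z: A.
Union: A, B, L.

A, B, L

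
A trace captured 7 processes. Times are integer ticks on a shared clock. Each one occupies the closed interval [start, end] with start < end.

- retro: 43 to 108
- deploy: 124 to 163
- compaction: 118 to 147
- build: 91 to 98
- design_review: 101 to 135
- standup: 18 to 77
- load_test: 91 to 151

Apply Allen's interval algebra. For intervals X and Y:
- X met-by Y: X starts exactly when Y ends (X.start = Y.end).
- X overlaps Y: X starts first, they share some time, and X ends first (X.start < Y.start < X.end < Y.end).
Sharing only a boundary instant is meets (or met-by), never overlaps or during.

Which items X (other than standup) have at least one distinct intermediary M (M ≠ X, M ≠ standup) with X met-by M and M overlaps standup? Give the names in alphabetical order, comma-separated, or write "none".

Target standup = [18, 77].
Intermediaries M with M overlaps standup: none.
Union: none.

none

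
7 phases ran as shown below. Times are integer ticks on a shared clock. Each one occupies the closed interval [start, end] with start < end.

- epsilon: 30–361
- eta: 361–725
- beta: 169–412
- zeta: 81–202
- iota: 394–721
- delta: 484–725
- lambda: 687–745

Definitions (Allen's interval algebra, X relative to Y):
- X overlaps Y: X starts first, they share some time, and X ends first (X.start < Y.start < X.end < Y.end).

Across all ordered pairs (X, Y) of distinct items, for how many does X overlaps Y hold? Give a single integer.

Checking all 42 ordered pairs for relation 'overlaps'; matching pairs in alphabetical order:
(beta, eta): beta overlaps eta ✓
(beta, iota): beta overlaps iota ✓
(delta, lambda): delta overlaps lambda ✓
(epsilon, beta): epsilon overlaps beta ✓
(eta, lambda): eta overlaps lambda ✓
(iota, delta): iota overlaps delta ✓
(iota, lambda): iota overlaps lambda ✓
(zeta, beta): zeta overlaps beta ✓
Count: 8.

8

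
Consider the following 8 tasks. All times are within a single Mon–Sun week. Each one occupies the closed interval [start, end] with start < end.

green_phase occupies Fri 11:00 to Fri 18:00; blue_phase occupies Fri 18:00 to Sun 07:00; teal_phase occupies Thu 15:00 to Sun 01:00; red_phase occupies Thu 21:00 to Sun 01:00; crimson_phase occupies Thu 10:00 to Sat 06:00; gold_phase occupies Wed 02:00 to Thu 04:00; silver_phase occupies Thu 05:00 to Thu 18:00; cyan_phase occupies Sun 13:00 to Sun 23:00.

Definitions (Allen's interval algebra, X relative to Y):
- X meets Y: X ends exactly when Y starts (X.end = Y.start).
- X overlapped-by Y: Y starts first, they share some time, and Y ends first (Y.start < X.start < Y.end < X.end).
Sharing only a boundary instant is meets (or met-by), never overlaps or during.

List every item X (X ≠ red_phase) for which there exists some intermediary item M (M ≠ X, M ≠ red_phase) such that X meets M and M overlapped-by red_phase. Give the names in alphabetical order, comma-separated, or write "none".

green_phase

Target red_phase = [Thu 21:00, Sun 01:00].
Intermediaries M with M overlapped-by red_phase: blue_phase.
Via blue_phase — items with X meets blue_phase: green_phase.
Union: green_phase.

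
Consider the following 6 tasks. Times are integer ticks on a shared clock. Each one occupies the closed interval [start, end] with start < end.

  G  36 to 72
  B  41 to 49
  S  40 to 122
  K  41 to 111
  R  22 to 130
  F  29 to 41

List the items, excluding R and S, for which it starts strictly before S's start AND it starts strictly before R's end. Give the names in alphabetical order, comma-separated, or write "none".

F, G

Conditions: its start is strictly before S's start (X.start < 40) AND its start is strictly before R's end (X.start < 130).
B: start 41 < 40? ✗; start 41 < 130? ✓ → no.
F: start 29 < 40? ✓; start 29 < 130? ✓ → yes.
G: start 36 < 40? ✓; start 36 < 130? ✓ → yes.
K: start 41 < 40? ✗; start 41 < 130? ✓ → no.
Result: F, G.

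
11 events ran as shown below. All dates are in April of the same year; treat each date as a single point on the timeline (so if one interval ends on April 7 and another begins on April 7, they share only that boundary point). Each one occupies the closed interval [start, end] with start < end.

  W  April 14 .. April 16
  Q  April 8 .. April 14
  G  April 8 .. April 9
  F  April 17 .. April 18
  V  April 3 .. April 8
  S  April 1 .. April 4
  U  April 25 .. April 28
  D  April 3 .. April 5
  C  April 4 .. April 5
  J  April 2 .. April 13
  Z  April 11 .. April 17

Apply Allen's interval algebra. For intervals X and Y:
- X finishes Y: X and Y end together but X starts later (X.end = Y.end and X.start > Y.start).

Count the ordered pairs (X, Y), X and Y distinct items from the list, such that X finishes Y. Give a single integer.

1

Checking all 110 ordered pairs for relation 'finishes'; matching pairs in alphabetical order:
(C, D): C finishes D ✓
Count: 1.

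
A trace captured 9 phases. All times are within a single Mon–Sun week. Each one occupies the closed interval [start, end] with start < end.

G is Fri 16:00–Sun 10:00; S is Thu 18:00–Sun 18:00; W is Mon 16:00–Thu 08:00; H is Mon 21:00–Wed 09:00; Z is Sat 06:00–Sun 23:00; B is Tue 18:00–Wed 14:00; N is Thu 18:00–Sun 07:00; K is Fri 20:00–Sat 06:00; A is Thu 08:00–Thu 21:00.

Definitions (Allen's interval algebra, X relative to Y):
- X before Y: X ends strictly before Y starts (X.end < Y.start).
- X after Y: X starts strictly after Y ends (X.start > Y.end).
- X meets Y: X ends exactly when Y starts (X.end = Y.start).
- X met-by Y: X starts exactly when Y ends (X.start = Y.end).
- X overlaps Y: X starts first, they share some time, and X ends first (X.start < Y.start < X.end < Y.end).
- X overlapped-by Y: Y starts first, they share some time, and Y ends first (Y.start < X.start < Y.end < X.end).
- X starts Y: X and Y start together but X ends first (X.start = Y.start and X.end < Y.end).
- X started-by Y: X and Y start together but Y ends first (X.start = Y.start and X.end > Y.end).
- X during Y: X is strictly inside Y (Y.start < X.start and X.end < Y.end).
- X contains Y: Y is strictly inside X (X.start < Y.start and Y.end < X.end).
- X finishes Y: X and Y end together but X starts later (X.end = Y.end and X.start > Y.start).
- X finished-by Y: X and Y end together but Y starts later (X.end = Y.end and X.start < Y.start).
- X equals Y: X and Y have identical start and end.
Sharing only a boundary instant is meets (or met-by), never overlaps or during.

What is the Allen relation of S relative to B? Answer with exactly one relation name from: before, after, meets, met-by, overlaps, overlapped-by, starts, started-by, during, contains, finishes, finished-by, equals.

S = [Thu 18:00, Sun 18:00]; B = [Tue 18:00, Wed 14:00].
Compare endpoints: S.start > B.start, S.start > B.end, S.end > B.start, S.end > B.end.
That pattern is 'after'.

after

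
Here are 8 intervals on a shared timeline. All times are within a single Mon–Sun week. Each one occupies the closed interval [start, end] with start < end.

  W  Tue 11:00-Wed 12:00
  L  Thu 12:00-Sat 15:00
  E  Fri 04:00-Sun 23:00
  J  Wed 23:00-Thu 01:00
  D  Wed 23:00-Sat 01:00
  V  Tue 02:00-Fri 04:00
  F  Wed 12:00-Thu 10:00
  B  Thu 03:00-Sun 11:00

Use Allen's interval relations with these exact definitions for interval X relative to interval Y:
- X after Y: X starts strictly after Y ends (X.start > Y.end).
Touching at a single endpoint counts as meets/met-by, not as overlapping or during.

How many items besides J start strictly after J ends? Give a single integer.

3

Target J = [Wed 23:00, Thu 01:00].
B [Thu 03:00, Sun 11:00] → after → counts.
D [Wed 23:00, Sat 01:00] → started-by → no.
E [Fri 04:00, Sun 23:00] → after → counts.
F [Wed 12:00, Thu 10:00] → contains → no.
L [Thu 12:00, Sat 15:00] → after → counts.
V [Tue 02:00, Fri 04:00] → contains → no.
W [Tue 11:00, Wed 12:00] → before → no.
Total: 3.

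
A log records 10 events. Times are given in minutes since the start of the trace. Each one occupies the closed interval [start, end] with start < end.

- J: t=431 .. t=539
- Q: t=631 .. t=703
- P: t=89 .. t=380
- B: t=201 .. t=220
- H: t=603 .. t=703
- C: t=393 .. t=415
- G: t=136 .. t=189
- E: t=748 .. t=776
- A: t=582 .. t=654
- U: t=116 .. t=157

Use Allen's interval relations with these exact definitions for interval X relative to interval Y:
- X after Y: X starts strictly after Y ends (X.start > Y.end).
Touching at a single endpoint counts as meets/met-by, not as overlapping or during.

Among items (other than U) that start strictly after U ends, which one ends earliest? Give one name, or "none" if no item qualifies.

B

Target U = [t=116, t=157].
A [t=582, t=654] → after → candidate.
B [t=201, t=220] → after → candidate.
C [t=393, t=415] → after → candidate.
E [t=748, t=776] → after → candidate.
G [t=136, t=189] → overlapped-by → excluded.
H [t=603, t=703] → after → candidate.
J [t=431, t=539] → after → candidate.
P [t=89, t=380] → contains → excluded.
Q [t=631, t=703] → after → candidate.
Among candidates, earliest end is t=220 → B.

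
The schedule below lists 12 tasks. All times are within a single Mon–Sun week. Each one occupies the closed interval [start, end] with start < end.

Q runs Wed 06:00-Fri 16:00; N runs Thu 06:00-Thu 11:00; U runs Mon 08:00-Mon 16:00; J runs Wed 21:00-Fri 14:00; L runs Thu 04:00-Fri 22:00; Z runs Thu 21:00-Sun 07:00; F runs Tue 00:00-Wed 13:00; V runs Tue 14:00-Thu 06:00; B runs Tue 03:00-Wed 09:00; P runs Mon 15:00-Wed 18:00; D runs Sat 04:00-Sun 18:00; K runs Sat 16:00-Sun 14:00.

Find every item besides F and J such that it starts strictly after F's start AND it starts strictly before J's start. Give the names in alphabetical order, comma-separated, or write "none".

Conditions: its start is strictly after F's start (X.start > Tue 00:00) AND its start is strictly before J's start (X.start < Wed 21:00).
B: start Tue 03:00 > Tue 00:00? ✓; start Tue 03:00 < Wed 21:00? ✓ → yes.
D: start Sat 04:00 > Tue 00:00? ✓; start Sat 04:00 < Wed 21:00? ✗ → no.
K: start Sat 16:00 > Tue 00:00? ✓; start Sat 16:00 < Wed 21:00? ✗ → no.
L: start Thu 04:00 > Tue 00:00? ✓; start Thu 04:00 < Wed 21:00? ✗ → no.
N: start Thu 06:00 > Tue 00:00? ✓; start Thu 06:00 < Wed 21:00? ✗ → no.
P: start Mon 15:00 > Tue 00:00? ✗; start Mon 15:00 < Wed 21:00? ✓ → no.
Q: start Wed 06:00 > Tue 00:00? ✓; start Wed 06:00 < Wed 21:00? ✓ → yes.
U: start Mon 08:00 > Tue 00:00? ✗; start Mon 08:00 < Wed 21:00? ✓ → no.
V: start Tue 14:00 > Tue 00:00? ✓; start Tue 14:00 < Wed 21:00? ✓ → yes.
Z: start Thu 21:00 > Tue 00:00? ✓; start Thu 21:00 < Wed 21:00? ✗ → no.
Result: B, Q, V.

B, Q, V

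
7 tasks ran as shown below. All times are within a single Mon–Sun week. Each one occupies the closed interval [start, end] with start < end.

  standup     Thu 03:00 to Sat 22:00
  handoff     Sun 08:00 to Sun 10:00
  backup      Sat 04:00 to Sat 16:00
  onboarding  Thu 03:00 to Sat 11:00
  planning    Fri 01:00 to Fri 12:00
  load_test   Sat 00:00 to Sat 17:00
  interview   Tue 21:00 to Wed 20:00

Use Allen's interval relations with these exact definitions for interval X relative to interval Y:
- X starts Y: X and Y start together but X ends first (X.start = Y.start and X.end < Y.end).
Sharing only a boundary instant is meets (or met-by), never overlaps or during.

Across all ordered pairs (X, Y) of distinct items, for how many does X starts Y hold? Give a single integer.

Checking all 42 ordered pairs for relation 'starts'; matching pairs in alphabetical order:
(onboarding, standup): onboarding starts standup ✓
Count: 1.

1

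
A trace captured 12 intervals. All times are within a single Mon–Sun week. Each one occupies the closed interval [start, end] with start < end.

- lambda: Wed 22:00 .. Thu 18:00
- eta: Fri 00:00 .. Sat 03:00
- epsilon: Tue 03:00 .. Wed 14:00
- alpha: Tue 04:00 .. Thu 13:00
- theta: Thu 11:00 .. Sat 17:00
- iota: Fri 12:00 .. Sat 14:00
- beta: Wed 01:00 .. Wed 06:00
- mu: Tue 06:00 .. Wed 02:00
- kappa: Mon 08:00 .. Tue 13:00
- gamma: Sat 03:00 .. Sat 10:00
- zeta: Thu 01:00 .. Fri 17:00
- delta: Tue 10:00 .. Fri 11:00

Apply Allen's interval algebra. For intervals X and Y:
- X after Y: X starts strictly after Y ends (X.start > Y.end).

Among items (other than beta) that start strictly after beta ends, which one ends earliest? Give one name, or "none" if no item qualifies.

Target beta = [Wed 01:00, Wed 06:00].
alpha [Tue 04:00, Thu 13:00] → contains → excluded.
delta [Tue 10:00, Fri 11:00] → contains → excluded.
epsilon [Tue 03:00, Wed 14:00] → contains → excluded.
eta [Fri 00:00, Sat 03:00] → after → candidate.
gamma [Sat 03:00, Sat 10:00] → after → candidate.
iota [Fri 12:00, Sat 14:00] → after → candidate.
kappa [Mon 08:00, Tue 13:00] → before → excluded.
lambda [Wed 22:00, Thu 18:00] → after → candidate.
mu [Tue 06:00, Wed 02:00] → overlaps → excluded.
theta [Thu 11:00, Sat 17:00] → after → candidate.
zeta [Thu 01:00, Fri 17:00] → after → candidate.
Among candidates, earliest end is Thu 18:00 → lambda.

lambda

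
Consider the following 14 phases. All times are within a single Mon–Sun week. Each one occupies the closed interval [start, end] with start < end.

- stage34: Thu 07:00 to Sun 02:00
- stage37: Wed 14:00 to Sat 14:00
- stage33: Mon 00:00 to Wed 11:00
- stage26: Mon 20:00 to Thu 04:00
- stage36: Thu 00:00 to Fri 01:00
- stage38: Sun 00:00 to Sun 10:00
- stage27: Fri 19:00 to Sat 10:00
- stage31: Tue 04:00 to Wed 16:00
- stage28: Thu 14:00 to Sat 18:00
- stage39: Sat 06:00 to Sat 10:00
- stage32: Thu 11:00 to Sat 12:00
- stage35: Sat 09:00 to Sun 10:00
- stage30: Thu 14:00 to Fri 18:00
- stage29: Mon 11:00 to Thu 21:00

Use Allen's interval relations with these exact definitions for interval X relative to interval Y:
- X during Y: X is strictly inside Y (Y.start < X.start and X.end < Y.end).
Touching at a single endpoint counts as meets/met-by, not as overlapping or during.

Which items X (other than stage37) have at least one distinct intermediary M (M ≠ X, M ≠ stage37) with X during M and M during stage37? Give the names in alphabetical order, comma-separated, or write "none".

stage27, stage30, stage39

Target stage37 = [Wed 14:00, Sat 14:00].
Intermediaries M with M during stage37: stage27, stage30, stage32, stage36, stage39.
Via stage27 — items with X during stage27: none.
Via stage30 — items with X during stage30: none.
Via stage32 — items with X during stage32: stage27, stage30, stage39.
Via stage36 — items with X during stage36: none.
Via stage39 — items with X during stage39: none.
Union: stage27, stage30, stage39.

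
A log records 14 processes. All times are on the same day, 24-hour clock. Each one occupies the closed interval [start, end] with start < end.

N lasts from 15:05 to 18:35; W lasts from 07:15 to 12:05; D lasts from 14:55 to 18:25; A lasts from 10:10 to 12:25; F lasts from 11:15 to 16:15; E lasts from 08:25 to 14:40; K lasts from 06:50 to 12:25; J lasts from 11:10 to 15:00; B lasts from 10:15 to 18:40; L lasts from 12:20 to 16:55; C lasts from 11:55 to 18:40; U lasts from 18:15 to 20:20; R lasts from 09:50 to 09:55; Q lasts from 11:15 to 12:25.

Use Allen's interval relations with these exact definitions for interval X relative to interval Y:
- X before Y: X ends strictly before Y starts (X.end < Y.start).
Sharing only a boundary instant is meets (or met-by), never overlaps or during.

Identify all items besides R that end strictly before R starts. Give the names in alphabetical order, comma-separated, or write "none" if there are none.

Target R = [09:50, 09:55].
A [10:10, 12:25] → after → no.
B [10:15, 18:40] → after → no.
C [11:55, 18:40] → after → no.
D [14:55, 18:25] → after → no.
E [08:25, 14:40] → contains → no.
F [11:15, 16:15] → after → no.
J [11:10, 15:00] → after → no.
K [06:50, 12:25] → contains → no.
L [12:20, 16:55] → after → no.
N [15:05, 18:35] → after → no.
Q [11:15, 12:25] → after → no.
U [18:15, 20:20] → after → no.
W [07:15, 12:05] → contains → no.
Result: none.

none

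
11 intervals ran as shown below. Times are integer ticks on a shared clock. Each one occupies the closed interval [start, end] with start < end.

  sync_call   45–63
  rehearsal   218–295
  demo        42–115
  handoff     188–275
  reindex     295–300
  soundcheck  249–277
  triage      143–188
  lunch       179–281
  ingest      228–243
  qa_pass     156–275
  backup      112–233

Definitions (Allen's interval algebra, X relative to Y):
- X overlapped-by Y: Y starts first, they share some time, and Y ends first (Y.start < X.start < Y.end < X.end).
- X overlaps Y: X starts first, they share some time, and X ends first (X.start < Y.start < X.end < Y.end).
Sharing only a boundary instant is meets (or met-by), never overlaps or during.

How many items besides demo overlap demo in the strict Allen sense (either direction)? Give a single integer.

Target demo = [42, 115].
backup [112, 233] → overlapped-by → counts.
handoff [188, 275] → after → no.
ingest [228, 243] → after → no.
lunch [179, 281] → after → no.
qa_pass [156, 275] → after → no.
rehearsal [218, 295] → after → no.
reindex [295, 300] → after → no.
soundcheck [249, 277] → after → no.
sync_call [45, 63] → during → no.
triage [143, 188] → after → no.
Total: 1.

1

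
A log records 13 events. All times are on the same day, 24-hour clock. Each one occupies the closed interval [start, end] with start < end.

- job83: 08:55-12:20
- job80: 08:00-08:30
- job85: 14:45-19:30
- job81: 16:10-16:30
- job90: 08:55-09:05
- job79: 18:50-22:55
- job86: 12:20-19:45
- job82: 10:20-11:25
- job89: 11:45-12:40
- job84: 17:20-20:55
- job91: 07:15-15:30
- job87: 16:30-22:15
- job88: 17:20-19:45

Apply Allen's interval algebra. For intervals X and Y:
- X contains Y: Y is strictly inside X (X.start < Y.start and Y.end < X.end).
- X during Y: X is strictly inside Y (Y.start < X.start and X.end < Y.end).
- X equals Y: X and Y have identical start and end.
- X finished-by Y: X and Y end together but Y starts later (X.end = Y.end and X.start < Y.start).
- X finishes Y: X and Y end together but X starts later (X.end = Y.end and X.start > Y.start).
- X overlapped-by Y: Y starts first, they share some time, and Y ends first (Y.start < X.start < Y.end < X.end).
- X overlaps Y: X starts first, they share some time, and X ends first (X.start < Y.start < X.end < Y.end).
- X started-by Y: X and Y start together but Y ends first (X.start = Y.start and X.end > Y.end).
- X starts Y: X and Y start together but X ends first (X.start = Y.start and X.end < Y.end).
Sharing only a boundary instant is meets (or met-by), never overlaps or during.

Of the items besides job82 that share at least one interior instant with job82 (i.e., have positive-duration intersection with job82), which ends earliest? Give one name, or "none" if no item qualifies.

job83

Target job82 = [10:20, 11:25].
job79 [18:50, 22:55] → after → excluded.
job80 [08:00, 08:30] → before → excluded.
job81 [16:10, 16:30] → after → excluded.
job83 [08:55, 12:20] → contains → candidate.
job84 [17:20, 20:55] → after → excluded.
job85 [14:45, 19:30] → after → excluded.
job86 [12:20, 19:45] → after → excluded.
job87 [16:30, 22:15] → after → excluded.
job88 [17:20, 19:45] → after → excluded.
job89 [11:45, 12:40] → after → excluded.
job90 [08:55, 09:05] → before → excluded.
job91 [07:15, 15:30] → contains → candidate.
Among candidates, earliest end is 12:20 → job83.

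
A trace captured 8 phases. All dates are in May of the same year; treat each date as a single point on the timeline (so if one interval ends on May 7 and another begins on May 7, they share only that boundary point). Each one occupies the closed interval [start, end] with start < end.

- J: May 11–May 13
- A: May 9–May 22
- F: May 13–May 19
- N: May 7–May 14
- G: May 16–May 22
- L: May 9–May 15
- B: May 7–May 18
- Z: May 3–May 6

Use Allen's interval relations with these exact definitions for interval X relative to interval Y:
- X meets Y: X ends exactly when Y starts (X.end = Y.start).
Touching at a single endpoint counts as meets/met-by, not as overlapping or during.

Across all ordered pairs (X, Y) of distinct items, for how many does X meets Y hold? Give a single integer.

Checking all 56 ordered pairs for relation 'meets'; matching pairs in alphabetical order:
(J, F): J meets F ✓
Count: 1.

1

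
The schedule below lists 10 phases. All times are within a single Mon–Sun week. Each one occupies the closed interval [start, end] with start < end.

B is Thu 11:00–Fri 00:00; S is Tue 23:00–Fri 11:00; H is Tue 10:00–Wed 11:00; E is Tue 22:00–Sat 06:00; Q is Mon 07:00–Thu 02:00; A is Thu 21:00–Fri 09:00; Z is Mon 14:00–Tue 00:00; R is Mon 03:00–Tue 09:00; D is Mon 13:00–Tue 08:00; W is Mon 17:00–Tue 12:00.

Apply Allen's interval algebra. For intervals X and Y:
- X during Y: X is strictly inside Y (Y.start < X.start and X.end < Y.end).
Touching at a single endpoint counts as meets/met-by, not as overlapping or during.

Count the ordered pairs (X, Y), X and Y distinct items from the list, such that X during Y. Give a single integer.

Checking all 90 ordered pairs for relation 'during'; matching pairs in alphabetical order:
(A, E): A during E ✓
(A, S): A during S ✓
(B, E): B during E ✓
(B, S): B during S ✓
(D, Q): D during Q ✓
(D, R): D during R ✓
(H, Q): H during Q ✓
(S, E): S during E ✓
(W, Q): W during Q ✓
(Z, D): Z during D ✓
(Z, Q): Z during Q ✓
(Z, R): Z during R ✓
Count: 12.

12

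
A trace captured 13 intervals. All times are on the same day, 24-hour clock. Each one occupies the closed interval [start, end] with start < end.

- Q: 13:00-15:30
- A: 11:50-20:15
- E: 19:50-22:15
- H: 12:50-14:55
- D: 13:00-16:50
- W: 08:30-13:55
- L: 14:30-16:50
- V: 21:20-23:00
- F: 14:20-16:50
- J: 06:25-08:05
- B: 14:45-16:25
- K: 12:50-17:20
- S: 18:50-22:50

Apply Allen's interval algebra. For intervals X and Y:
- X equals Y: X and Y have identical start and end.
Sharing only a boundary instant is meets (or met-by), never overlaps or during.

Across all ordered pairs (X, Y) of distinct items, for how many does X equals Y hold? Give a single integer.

Checking all 156 ordered pairs for relation 'equals'; matching pairs in alphabetical order:
No pair satisfies it.
Count: 0.

0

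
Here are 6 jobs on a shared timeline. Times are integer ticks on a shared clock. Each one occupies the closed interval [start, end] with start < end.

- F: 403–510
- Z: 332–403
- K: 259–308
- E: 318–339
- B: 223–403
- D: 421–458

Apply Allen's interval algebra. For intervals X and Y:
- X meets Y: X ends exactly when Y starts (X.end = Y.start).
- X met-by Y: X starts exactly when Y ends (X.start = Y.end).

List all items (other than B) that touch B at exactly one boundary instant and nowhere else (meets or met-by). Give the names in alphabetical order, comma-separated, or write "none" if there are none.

F

Target B = [223, 403].
D [421, 458] → after → no.
E [318, 339] → during → no.
F [403, 510] → met-by → yes.
K [259, 308] → during → no.
Z [332, 403] → finishes → no.
Result: F.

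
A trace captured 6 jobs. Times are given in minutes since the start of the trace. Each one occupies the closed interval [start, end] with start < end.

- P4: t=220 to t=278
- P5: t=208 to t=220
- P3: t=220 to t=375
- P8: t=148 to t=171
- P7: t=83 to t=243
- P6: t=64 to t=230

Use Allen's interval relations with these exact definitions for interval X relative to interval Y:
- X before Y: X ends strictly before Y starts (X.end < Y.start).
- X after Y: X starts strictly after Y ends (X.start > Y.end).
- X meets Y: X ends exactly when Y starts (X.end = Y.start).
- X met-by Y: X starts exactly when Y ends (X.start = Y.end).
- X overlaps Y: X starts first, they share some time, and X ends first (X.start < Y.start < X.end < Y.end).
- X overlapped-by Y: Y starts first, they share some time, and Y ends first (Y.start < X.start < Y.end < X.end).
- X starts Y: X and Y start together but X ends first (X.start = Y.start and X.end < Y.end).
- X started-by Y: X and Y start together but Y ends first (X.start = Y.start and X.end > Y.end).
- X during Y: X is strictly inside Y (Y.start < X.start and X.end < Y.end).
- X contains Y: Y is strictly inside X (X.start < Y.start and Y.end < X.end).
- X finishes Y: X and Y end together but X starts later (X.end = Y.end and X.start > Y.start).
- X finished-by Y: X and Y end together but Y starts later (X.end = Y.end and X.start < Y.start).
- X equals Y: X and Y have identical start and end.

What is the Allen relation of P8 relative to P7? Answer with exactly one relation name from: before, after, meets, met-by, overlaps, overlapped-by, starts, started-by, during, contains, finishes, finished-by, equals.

P8 = [t=148, t=171]; P7 = [t=83, t=243].
Compare endpoints: P8.start > P7.start, P8.start < P7.end, P8.end > P7.start, P8.end < P7.end.
That pattern is 'during'.

during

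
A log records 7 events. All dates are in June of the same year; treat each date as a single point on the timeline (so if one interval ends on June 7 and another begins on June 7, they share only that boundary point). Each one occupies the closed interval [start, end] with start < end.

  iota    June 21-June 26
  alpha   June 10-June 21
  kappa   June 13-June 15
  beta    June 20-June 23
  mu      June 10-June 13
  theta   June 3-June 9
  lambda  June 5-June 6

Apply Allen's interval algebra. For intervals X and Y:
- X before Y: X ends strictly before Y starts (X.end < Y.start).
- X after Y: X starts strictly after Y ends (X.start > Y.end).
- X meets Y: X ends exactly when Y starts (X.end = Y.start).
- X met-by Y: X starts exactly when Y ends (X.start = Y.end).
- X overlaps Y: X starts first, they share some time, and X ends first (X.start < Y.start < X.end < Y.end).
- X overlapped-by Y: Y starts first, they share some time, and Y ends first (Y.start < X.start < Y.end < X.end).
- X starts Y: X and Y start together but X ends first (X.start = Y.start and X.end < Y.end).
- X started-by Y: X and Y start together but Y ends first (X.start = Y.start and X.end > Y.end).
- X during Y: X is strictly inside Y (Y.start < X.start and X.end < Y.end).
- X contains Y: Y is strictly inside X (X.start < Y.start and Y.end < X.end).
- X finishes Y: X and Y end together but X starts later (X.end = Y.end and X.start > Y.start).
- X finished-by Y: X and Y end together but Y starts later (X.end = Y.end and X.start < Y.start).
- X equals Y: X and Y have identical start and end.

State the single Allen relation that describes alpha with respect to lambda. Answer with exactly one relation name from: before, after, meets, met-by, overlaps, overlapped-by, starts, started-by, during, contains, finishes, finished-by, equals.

after

alpha = [June 10, June 21]; lambda = [June 5, June 6].
Compare endpoints: alpha.start > lambda.start, alpha.start > lambda.end, alpha.end > lambda.start, alpha.end > lambda.end.
That pattern is 'after'.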